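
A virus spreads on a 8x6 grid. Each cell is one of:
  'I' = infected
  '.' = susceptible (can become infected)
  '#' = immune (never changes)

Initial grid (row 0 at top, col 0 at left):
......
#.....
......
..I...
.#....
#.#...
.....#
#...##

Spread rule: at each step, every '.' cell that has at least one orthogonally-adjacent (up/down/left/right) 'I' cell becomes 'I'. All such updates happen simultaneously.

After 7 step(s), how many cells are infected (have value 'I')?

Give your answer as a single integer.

Answer: 40

Derivation:
Step 0 (initial): 1 infected
Step 1: +4 new -> 5 infected
Step 2: +6 new -> 11 infected
Step 3: +9 new -> 20 infected
Step 4: +7 new -> 27 infected
Step 5: +7 new -> 34 infected
Step 6: +3 new -> 37 infected
Step 7: +3 new -> 40 infected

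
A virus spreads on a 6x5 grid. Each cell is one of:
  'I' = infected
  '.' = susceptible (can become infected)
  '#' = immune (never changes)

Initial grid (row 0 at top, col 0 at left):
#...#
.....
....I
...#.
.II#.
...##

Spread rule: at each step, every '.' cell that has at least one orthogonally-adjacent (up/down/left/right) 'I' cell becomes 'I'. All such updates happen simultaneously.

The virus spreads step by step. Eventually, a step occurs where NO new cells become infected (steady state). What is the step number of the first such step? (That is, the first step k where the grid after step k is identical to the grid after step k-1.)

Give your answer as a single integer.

Answer: 5

Derivation:
Step 0 (initial): 3 infected
Step 1: +8 new -> 11 infected
Step 2: +6 new -> 17 infected
Step 3: +4 new -> 21 infected
Step 4: +3 new -> 24 infected
Step 5: +0 new -> 24 infected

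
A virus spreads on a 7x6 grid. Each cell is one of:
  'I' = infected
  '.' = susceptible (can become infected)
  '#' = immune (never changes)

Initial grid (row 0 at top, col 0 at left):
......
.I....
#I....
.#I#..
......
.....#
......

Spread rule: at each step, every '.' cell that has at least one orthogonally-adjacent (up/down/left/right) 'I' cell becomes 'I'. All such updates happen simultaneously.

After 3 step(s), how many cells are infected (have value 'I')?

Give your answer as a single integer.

Step 0 (initial): 3 infected
Step 1: +5 new -> 8 infected
Step 2: +7 new -> 15 infected
Step 3: +8 new -> 23 infected

Answer: 23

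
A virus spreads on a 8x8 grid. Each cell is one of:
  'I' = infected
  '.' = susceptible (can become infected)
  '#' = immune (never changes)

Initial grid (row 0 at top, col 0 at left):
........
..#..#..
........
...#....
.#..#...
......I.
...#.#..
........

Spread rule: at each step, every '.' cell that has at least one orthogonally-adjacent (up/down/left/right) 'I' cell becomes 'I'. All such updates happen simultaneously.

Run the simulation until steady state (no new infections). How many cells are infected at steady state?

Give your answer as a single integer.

Answer: 57

Derivation:
Step 0 (initial): 1 infected
Step 1: +4 new -> 5 infected
Step 2: +6 new -> 11 infected
Step 3: +7 new -> 18 infected
Step 4: +7 new -> 25 infected
Step 5: +7 new -> 32 infected
Step 6: +8 new -> 40 infected
Step 7: +7 new -> 47 infected
Step 8: +4 new -> 51 infected
Step 9: +3 new -> 54 infected
Step 10: +2 new -> 56 infected
Step 11: +1 new -> 57 infected
Step 12: +0 new -> 57 infected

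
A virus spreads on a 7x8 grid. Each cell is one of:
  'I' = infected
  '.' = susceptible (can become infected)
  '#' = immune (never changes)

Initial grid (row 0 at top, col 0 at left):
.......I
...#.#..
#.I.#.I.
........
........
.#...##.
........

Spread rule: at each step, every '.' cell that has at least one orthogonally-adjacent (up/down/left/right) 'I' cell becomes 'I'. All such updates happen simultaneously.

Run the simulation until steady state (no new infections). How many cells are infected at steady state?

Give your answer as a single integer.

Answer: 49

Derivation:
Step 0 (initial): 3 infected
Step 1: +10 new -> 13 infected
Step 2: +9 new -> 22 infected
Step 3: +11 new -> 33 infected
Step 4: +7 new -> 40 infected
Step 5: +5 new -> 45 infected
Step 6: +3 new -> 48 infected
Step 7: +1 new -> 49 infected
Step 8: +0 new -> 49 infected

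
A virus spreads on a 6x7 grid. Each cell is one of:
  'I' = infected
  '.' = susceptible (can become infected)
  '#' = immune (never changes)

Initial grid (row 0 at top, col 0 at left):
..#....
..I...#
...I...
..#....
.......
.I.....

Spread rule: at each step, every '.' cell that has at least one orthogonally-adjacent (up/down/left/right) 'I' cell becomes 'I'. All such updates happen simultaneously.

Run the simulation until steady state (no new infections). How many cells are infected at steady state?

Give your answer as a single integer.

Answer: 39

Derivation:
Step 0 (initial): 3 infected
Step 1: +8 new -> 11 infected
Step 2: +12 new -> 23 infected
Step 3: +9 new -> 32 infected
Step 4: +4 new -> 36 infected
Step 5: +3 new -> 39 infected
Step 6: +0 new -> 39 infected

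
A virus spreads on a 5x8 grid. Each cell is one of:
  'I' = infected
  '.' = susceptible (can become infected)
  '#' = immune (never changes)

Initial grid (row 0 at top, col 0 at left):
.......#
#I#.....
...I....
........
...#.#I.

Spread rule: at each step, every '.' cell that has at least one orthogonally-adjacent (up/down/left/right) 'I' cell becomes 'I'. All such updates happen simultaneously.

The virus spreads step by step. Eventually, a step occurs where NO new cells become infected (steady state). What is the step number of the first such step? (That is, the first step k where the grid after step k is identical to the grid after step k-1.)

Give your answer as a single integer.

Step 0 (initial): 3 infected
Step 1: +8 new -> 11 infected
Step 2: +12 new -> 23 infected
Step 3: +8 new -> 31 infected
Step 4: +4 new -> 35 infected
Step 5: +0 new -> 35 infected

Answer: 5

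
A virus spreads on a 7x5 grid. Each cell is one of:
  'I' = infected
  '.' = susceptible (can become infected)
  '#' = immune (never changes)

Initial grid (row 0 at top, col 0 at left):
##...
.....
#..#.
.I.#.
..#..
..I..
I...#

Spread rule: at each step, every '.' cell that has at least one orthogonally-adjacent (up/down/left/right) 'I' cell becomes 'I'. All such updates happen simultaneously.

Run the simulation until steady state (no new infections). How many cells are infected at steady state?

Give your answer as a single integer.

Step 0 (initial): 3 infected
Step 1: +9 new -> 12 infected
Step 2: +6 new -> 18 infected
Step 3: +3 new -> 21 infected
Step 4: +3 new -> 24 infected
Step 5: +3 new -> 27 infected
Step 6: +1 new -> 28 infected
Step 7: +0 new -> 28 infected

Answer: 28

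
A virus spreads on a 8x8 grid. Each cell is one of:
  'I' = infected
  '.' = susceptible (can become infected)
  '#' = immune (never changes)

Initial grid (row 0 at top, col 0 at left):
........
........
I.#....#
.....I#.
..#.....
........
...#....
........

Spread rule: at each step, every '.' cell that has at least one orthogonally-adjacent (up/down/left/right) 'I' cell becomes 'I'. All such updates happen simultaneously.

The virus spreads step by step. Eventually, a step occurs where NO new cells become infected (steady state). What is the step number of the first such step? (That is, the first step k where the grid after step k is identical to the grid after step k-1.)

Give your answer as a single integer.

Answer: 8

Derivation:
Step 0 (initial): 2 infected
Step 1: +6 new -> 8 infected
Step 2: +11 new -> 19 infected
Step 3: +14 new -> 33 infected
Step 4: +13 new -> 46 infected
Step 5: +8 new -> 54 infected
Step 6: +4 new -> 58 infected
Step 7: +1 new -> 59 infected
Step 8: +0 new -> 59 infected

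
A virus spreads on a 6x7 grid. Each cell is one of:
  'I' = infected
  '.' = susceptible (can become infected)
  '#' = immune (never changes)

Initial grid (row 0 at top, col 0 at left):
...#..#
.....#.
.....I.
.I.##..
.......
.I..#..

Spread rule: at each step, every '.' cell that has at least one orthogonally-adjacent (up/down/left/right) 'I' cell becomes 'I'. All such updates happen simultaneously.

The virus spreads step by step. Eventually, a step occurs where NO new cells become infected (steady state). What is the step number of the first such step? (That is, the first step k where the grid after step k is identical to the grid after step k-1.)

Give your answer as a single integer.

Step 0 (initial): 3 infected
Step 1: +9 new -> 12 infected
Step 2: +11 new -> 23 infected
Step 3: +9 new -> 32 infected
Step 4: +4 new -> 36 infected
Step 5: +0 new -> 36 infected

Answer: 5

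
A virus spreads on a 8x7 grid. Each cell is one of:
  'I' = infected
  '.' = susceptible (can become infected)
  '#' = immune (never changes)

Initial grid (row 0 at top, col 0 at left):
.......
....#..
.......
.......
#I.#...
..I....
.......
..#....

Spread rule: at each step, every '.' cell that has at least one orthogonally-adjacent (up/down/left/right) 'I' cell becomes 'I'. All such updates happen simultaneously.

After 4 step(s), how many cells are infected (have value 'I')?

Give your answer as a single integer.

Step 0 (initial): 2 infected
Step 1: +5 new -> 7 infected
Step 2: +7 new -> 14 infected
Step 3: +10 new -> 24 infected
Step 4: +10 new -> 34 infected

Answer: 34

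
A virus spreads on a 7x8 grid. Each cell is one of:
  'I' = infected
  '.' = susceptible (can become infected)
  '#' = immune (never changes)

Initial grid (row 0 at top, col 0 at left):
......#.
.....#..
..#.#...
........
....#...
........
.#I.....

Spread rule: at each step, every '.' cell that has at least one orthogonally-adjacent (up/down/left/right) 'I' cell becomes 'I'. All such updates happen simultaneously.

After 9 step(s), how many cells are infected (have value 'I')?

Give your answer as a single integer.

Step 0 (initial): 1 infected
Step 1: +2 new -> 3 infected
Step 2: +4 new -> 7 infected
Step 3: +6 new -> 13 infected
Step 4: +6 new -> 19 infected
Step 5: +7 new -> 26 infected
Step 6: +6 new -> 32 infected
Step 7: +8 new -> 40 infected
Step 8: +5 new -> 45 infected
Step 9: +3 new -> 48 infected

Answer: 48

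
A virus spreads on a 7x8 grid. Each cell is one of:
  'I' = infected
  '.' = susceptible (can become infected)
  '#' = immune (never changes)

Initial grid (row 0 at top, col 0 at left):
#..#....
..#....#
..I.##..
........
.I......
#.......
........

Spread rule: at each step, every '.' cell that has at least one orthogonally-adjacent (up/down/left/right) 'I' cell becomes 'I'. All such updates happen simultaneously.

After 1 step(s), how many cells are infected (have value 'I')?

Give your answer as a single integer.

Answer: 9

Derivation:
Step 0 (initial): 2 infected
Step 1: +7 new -> 9 infected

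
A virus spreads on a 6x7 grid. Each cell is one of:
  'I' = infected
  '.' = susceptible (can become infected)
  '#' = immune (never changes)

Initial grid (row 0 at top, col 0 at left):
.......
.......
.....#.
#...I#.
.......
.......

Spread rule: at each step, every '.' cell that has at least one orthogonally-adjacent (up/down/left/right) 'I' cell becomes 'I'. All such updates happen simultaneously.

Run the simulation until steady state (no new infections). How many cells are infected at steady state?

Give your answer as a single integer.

Answer: 39

Derivation:
Step 0 (initial): 1 infected
Step 1: +3 new -> 4 infected
Step 2: +6 new -> 10 infected
Step 3: +9 new -> 19 infected
Step 4: +9 new -> 28 infected
Step 5: +7 new -> 35 infected
Step 6: +3 new -> 38 infected
Step 7: +1 new -> 39 infected
Step 8: +0 new -> 39 infected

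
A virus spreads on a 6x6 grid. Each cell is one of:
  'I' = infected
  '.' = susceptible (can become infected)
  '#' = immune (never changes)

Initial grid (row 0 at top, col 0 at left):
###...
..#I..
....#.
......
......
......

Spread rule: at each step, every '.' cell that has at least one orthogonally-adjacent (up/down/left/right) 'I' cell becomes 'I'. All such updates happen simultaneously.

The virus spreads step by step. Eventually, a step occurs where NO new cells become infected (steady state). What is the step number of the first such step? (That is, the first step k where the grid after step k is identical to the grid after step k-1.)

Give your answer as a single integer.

Step 0 (initial): 1 infected
Step 1: +3 new -> 4 infected
Step 2: +4 new -> 8 infected
Step 3: +6 new -> 14 infected
Step 4: +7 new -> 21 infected
Step 5: +6 new -> 27 infected
Step 6: +3 new -> 30 infected
Step 7: +1 new -> 31 infected
Step 8: +0 new -> 31 infected

Answer: 8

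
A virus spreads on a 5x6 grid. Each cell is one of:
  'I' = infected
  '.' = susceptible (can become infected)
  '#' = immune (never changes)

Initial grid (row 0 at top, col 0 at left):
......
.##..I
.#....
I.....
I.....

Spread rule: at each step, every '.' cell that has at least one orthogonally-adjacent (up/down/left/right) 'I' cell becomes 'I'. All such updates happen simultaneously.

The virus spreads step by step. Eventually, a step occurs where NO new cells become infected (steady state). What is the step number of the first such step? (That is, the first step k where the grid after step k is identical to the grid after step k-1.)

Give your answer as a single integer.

Answer: 5

Derivation:
Step 0 (initial): 3 infected
Step 1: +6 new -> 9 infected
Step 2: +7 new -> 16 infected
Step 3: +8 new -> 24 infected
Step 4: +3 new -> 27 infected
Step 5: +0 new -> 27 infected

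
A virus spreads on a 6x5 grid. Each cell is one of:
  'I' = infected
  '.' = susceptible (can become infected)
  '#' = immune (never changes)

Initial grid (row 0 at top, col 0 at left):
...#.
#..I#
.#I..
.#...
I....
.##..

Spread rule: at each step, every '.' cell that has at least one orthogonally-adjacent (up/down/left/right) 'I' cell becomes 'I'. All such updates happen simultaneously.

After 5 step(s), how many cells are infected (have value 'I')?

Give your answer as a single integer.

Answer: 22

Derivation:
Step 0 (initial): 3 infected
Step 1: +6 new -> 9 infected
Step 2: +6 new -> 15 infected
Step 3: +3 new -> 18 infected
Step 4: +3 new -> 21 infected
Step 5: +1 new -> 22 infected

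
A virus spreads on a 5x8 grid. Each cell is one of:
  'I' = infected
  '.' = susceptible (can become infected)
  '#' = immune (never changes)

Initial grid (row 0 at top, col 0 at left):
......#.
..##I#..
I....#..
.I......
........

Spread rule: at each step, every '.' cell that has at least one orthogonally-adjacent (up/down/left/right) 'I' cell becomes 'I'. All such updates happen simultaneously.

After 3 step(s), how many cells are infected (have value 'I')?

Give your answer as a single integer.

Answer: 25

Derivation:
Step 0 (initial): 3 infected
Step 1: +7 new -> 10 infected
Step 2: +10 new -> 20 infected
Step 3: +5 new -> 25 infected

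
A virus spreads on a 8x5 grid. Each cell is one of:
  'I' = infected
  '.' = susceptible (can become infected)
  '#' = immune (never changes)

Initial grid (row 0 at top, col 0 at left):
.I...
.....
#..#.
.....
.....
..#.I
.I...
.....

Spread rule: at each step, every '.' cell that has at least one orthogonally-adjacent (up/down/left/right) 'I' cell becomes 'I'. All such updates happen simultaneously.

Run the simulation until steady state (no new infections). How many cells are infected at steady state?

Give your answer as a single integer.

Step 0 (initial): 3 infected
Step 1: +10 new -> 13 infected
Step 2: +12 new -> 25 infected
Step 3: +9 new -> 34 infected
Step 4: +3 new -> 37 infected
Step 5: +0 new -> 37 infected

Answer: 37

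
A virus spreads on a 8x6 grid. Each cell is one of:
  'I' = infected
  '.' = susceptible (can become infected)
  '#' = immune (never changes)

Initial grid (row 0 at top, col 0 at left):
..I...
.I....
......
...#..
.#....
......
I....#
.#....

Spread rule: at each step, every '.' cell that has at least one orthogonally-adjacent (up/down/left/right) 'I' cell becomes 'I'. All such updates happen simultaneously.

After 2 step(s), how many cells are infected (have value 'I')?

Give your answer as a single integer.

Answer: 20

Derivation:
Step 0 (initial): 3 infected
Step 1: +8 new -> 11 infected
Step 2: +9 new -> 20 infected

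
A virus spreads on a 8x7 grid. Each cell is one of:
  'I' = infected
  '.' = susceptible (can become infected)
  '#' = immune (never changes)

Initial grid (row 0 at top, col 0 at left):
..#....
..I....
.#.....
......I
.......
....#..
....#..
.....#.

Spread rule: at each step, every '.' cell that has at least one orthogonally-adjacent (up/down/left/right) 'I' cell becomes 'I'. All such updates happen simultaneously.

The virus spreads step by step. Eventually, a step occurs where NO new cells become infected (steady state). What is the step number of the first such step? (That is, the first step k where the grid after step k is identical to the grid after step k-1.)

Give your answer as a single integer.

Step 0 (initial): 2 infected
Step 1: +6 new -> 8 infected
Step 2: +11 new -> 19 infected
Step 3: +12 new -> 31 infected
Step 4: +7 new -> 38 infected
Step 5: +4 new -> 42 infected
Step 6: +4 new -> 46 infected
Step 7: +3 new -> 49 infected
Step 8: +2 new -> 51 infected
Step 9: +0 new -> 51 infected

Answer: 9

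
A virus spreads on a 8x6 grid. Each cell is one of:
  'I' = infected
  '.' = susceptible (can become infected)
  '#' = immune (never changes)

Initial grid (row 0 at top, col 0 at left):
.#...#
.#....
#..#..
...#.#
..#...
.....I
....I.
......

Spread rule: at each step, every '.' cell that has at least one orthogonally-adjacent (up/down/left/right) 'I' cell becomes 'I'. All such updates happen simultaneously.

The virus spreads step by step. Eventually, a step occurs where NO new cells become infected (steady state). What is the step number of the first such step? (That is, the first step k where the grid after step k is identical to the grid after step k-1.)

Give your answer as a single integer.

Answer: 9

Derivation:
Step 0 (initial): 2 infected
Step 1: +5 new -> 7 infected
Step 2: +5 new -> 12 infected
Step 3: +5 new -> 17 infected
Step 4: +4 new -> 21 infected
Step 5: +5 new -> 26 infected
Step 6: +5 new -> 31 infected
Step 7: +5 new -> 36 infected
Step 8: +2 new -> 38 infected
Step 9: +0 new -> 38 infected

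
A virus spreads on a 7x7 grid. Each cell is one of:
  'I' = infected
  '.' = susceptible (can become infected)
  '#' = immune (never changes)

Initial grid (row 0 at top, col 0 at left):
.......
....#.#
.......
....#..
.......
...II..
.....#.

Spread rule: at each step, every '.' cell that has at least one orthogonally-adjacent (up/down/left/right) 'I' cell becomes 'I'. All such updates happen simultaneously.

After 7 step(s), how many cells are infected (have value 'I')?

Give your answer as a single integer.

Answer: 44

Derivation:
Step 0 (initial): 2 infected
Step 1: +6 new -> 8 infected
Step 2: +6 new -> 14 infected
Step 3: +8 new -> 22 infected
Step 4: +8 new -> 30 infected
Step 5: +6 new -> 36 infected
Step 6: +5 new -> 41 infected
Step 7: +3 new -> 44 infected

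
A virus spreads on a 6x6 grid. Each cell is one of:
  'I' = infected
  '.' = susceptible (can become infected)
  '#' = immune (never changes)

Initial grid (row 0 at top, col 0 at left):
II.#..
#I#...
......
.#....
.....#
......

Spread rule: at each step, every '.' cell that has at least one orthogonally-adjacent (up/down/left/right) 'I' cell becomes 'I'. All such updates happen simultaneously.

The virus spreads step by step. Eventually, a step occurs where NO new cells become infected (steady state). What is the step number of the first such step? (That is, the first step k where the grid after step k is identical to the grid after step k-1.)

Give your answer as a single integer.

Answer: 9

Derivation:
Step 0 (initial): 3 infected
Step 1: +2 new -> 5 infected
Step 2: +2 new -> 7 infected
Step 3: +3 new -> 10 infected
Step 4: +5 new -> 15 infected
Step 5: +7 new -> 22 infected
Step 6: +6 new -> 28 infected
Step 7: +2 new -> 30 infected
Step 8: +1 new -> 31 infected
Step 9: +0 new -> 31 infected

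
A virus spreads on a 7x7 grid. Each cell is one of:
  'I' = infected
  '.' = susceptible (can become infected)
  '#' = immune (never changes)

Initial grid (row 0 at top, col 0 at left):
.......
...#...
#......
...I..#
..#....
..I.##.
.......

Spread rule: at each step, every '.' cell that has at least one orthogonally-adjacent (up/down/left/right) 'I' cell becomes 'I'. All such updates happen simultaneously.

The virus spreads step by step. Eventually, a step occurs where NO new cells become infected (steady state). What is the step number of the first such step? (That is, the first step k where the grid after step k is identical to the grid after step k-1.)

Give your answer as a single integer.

Answer: 7

Derivation:
Step 0 (initial): 2 infected
Step 1: +7 new -> 9 infected
Step 2: +9 new -> 18 infected
Step 3: +9 new -> 27 infected
Step 4: +7 new -> 34 infected
Step 5: +7 new -> 41 infected
Step 6: +2 new -> 43 infected
Step 7: +0 new -> 43 infected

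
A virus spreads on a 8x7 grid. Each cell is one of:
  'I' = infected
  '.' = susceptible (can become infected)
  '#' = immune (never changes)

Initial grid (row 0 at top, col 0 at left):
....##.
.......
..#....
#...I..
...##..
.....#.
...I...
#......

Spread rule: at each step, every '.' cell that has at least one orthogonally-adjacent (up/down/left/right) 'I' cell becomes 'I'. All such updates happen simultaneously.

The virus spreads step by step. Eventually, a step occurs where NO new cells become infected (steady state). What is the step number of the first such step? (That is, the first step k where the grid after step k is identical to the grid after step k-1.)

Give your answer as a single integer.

Step 0 (initial): 2 infected
Step 1: +7 new -> 9 infected
Step 2: +12 new -> 21 infected
Step 3: +11 new -> 32 infected
Step 4: +8 new -> 40 infected
Step 5: +5 new -> 45 infected
Step 6: +2 new -> 47 infected
Step 7: +1 new -> 48 infected
Step 8: +0 new -> 48 infected

Answer: 8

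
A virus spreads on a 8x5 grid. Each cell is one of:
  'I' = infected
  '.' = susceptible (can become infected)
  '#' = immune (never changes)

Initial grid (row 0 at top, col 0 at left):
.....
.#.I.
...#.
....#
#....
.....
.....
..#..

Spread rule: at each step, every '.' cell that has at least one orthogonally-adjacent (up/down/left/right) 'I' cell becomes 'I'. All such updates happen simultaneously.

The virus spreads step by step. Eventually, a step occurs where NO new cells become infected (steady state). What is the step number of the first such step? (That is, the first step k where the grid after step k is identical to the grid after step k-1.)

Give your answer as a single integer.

Answer: 10

Derivation:
Step 0 (initial): 1 infected
Step 1: +3 new -> 4 infected
Step 2: +4 new -> 8 infected
Step 3: +3 new -> 11 infected
Step 4: +5 new -> 16 infected
Step 5: +5 new -> 21 infected
Step 6: +4 new -> 25 infected
Step 7: +4 new -> 29 infected
Step 8: +4 new -> 33 infected
Step 9: +2 new -> 35 infected
Step 10: +0 new -> 35 infected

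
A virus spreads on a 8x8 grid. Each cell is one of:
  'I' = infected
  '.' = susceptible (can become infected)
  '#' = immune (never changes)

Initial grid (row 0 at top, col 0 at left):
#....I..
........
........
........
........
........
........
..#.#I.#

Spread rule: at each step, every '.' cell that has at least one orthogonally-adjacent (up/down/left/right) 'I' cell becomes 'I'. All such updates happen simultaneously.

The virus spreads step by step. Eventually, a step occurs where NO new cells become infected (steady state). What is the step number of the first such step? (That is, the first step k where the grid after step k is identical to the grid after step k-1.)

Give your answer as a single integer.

Answer: 9

Derivation:
Step 0 (initial): 2 infected
Step 1: +5 new -> 7 infected
Step 2: +8 new -> 15 infected
Step 3: +11 new -> 26 infected
Step 4: +12 new -> 38 infected
Step 5: +8 new -> 46 infected
Step 6: +7 new -> 53 infected
Step 7: +5 new -> 58 infected
Step 8: +2 new -> 60 infected
Step 9: +0 new -> 60 infected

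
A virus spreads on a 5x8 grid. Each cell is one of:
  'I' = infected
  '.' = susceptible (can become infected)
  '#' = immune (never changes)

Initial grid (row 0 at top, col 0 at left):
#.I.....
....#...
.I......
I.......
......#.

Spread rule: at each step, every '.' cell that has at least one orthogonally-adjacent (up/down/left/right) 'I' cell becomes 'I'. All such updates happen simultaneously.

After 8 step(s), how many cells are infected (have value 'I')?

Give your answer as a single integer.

Answer: 37

Derivation:
Step 0 (initial): 3 infected
Step 1: +8 new -> 11 infected
Step 2: +6 new -> 17 infected
Step 3: +4 new -> 21 infected
Step 4: +5 new -> 26 infected
Step 5: +5 new -> 31 infected
Step 6: +4 new -> 35 infected
Step 7: +1 new -> 36 infected
Step 8: +1 new -> 37 infected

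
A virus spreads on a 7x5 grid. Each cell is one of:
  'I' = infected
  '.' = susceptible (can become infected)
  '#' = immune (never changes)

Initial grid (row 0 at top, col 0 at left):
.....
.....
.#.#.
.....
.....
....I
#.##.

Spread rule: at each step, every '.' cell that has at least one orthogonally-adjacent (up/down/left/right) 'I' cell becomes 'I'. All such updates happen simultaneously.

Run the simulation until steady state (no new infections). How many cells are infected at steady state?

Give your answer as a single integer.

Answer: 30

Derivation:
Step 0 (initial): 1 infected
Step 1: +3 new -> 4 infected
Step 2: +3 new -> 7 infected
Step 3: +4 new -> 11 infected
Step 4: +5 new -> 16 infected
Step 5: +5 new -> 21 infected
Step 6: +3 new -> 24 infected
Step 7: +3 new -> 27 infected
Step 8: +2 new -> 29 infected
Step 9: +1 new -> 30 infected
Step 10: +0 new -> 30 infected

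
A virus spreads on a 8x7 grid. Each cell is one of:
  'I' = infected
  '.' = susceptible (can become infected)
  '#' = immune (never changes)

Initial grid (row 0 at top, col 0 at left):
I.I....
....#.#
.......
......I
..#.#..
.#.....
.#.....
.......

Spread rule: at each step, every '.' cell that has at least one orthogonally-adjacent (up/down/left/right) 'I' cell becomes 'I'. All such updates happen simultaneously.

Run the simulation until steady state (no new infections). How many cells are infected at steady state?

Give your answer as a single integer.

Answer: 50

Derivation:
Step 0 (initial): 3 infected
Step 1: +7 new -> 10 infected
Step 2: +9 new -> 19 infected
Step 3: +10 new -> 29 infected
Step 4: +7 new -> 36 infected
Step 5: +5 new -> 41 infected
Step 6: +4 new -> 45 infected
Step 7: +3 new -> 48 infected
Step 8: +2 new -> 50 infected
Step 9: +0 new -> 50 infected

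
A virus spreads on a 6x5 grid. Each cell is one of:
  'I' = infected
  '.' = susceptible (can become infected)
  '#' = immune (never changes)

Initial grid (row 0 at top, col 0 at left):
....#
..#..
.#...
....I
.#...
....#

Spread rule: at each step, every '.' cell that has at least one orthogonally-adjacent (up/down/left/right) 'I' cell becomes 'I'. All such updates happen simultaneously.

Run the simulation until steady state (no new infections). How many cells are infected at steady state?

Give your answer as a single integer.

Answer: 25

Derivation:
Step 0 (initial): 1 infected
Step 1: +3 new -> 4 infected
Step 2: +4 new -> 8 infected
Step 3: +5 new -> 13 infected
Step 4: +3 new -> 16 infected
Step 5: +4 new -> 20 infected
Step 6: +3 new -> 23 infected
Step 7: +2 new -> 25 infected
Step 8: +0 new -> 25 infected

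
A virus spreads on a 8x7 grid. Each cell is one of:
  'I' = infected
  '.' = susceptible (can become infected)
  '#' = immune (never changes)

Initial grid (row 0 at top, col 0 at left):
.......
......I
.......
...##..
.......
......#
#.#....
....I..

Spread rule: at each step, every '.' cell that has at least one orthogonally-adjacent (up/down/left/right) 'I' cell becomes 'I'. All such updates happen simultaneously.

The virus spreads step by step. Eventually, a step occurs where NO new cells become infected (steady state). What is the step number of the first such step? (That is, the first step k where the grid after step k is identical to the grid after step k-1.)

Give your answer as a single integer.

Step 0 (initial): 2 infected
Step 1: +6 new -> 8 infected
Step 2: +9 new -> 17 infected
Step 3: +10 new -> 27 infected
Step 4: +8 new -> 35 infected
Step 5: +5 new -> 40 infected
Step 6: +6 new -> 46 infected
Step 7: +4 new -> 50 infected
Step 8: +1 new -> 51 infected
Step 9: +0 new -> 51 infected

Answer: 9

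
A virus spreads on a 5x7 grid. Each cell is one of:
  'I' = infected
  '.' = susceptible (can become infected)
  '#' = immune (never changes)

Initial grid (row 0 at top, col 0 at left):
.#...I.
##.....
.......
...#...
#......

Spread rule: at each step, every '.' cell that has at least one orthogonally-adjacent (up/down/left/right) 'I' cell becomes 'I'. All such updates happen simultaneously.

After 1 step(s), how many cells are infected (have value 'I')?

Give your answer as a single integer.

Answer: 4

Derivation:
Step 0 (initial): 1 infected
Step 1: +3 new -> 4 infected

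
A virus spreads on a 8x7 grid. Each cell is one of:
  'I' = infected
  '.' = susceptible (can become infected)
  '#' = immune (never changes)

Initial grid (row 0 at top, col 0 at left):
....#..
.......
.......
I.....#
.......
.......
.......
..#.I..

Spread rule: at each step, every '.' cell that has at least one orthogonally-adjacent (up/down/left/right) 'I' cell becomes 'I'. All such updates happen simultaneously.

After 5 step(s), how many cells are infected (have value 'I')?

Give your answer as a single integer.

Answer: 45

Derivation:
Step 0 (initial): 2 infected
Step 1: +6 new -> 8 infected
Step 2: +9 new -> 17 infected
Step 3: +12 new -> 29 infected
Step 4: +10 new -> 39 infected
Step 5: +6 new -> 45 infected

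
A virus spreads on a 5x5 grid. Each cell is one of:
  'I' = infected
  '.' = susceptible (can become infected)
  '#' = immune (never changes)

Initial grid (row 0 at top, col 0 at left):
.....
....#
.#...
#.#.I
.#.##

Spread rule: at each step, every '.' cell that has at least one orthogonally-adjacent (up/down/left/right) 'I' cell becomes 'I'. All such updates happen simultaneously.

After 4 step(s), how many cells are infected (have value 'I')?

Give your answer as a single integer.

Step 0 (initial): 1 infected
Step 1: +2 new -> 3 infected
Step 2: +1 new -> 4 infected
Step 3: +2 new -> 6 infected
Step 4: +2 new -> 8 infected

Answer: 8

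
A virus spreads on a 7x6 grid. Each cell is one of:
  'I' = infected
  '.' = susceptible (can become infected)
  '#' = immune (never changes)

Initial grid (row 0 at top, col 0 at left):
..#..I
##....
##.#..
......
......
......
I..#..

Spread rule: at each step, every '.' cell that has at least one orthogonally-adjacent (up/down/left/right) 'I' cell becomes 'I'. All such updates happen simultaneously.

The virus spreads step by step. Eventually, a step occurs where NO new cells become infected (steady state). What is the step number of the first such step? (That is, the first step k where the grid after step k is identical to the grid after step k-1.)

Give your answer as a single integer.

Step 0 (initial): 2 infected
Step 1: +4 new -> 6 infected
Step 2: +6 new -> 12 infected
Step 3: +6 new -> 18 infected
Step 4: +6 new -> 24 infected
Step 5: +7 new -> 31 infected
Step 6: +2 new -> 33 infected
Step 7: +0 new -> 33 infected

Answer: 7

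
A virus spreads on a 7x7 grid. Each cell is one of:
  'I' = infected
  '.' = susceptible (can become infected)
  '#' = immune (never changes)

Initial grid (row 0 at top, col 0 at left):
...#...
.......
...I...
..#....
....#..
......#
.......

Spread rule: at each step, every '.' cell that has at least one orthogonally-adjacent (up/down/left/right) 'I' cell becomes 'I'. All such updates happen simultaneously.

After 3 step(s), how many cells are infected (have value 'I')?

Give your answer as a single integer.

Step 0 (initial): 1 infected
Step 1: +4 new -> 5 infected
Step 2: +6 new -> 11 infected
Step 3: +10 new -> 21 infected

Answer: 21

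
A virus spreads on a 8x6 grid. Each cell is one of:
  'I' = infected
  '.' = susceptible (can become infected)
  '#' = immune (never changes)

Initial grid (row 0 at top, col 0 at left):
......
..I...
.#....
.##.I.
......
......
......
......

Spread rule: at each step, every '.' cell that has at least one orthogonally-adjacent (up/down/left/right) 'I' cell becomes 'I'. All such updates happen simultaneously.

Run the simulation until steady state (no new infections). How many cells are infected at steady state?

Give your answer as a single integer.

Step 0 (initial): 2 infected
Step 1: +8 new -> 10 infected
Step 2: +9 new -> 19 infected
Step 3: +8 new -> 27 infected
Step 4: +7 new -> 34 infected
Step 5: +5 new -> 39 infected
Step 6: +3 new -> 42 infected
Step 7: +2 new -> 44 infected
Step 8: +1 new -> 45 infected
Step 9: +0 new -> 45 infected

Answer: 45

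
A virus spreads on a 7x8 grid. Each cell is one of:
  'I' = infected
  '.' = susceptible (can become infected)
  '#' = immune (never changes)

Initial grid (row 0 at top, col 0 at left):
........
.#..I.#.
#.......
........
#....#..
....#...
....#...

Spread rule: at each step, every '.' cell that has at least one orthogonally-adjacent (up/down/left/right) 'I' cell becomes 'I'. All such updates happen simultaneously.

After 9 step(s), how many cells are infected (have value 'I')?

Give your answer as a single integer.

Answer: 49

Derivation:
Step 0 (initial): 1 infected
Step 1: +4 new -> 5 infected
Step 2: +6 new -> 11 infected
Step 3: +7 new -> 18 infected
Step 4: +7 new -> 25 infected
Step 5: +7 new -> 32 infected
Step 6: +7 new -> 39 infected
Step 7: +5 new -> 44 infected
Step 8: +4 new -> 48 infected
Step 9: +1 new -> 49 infected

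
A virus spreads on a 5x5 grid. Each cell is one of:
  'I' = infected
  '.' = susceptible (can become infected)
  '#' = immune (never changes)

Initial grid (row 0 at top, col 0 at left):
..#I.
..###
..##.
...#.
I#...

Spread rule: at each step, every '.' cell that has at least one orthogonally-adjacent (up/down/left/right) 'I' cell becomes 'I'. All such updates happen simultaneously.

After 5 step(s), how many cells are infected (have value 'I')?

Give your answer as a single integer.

Step 0 (initial): 2 infected
Step 1: +2 new -> 4 infected
Step 2: +2 new -> 6 infected
Step 3: +3 new -> 9 infected
Step 4: +3 new -> 12 infected
Step 5: +2 new -> 14 infected

Answer: 14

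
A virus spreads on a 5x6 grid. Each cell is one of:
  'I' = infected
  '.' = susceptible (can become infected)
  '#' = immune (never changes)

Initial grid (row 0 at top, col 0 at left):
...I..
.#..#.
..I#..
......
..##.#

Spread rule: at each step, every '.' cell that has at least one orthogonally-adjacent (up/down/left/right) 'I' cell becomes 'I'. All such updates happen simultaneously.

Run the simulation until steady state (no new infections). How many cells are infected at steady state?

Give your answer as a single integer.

Step 0 (initial): 2 infected
Step 1: +6 new -> 8 infected
Step 2: +5 new -> 13 infected
Step 3: +6 new -> 19 infected
Step 4: +5 new -> 24 infected
Step 5: +0 new -> 24 infected

Answer: 24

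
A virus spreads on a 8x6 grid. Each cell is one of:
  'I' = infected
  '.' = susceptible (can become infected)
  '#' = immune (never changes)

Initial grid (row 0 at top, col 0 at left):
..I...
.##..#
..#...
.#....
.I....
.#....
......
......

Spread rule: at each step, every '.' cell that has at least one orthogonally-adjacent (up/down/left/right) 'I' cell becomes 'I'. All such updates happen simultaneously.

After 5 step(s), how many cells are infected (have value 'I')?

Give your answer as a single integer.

Step 0 (initial): 2 infected
Step 1: +4 new -> 6 infected
Step 2: +8 new -> 14 infected
Step 3: +10 new -> 24 infected
Step 4: +9 new -> 33 infected
Step 5: +6 new -> 39 infected

Answer: 39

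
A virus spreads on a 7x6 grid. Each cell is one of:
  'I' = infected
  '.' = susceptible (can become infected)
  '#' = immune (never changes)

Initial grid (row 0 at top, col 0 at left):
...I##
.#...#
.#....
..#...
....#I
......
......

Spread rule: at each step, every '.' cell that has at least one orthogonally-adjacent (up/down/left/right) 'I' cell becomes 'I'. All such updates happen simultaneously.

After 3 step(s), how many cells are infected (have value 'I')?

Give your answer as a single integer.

Step 0 (initial): 2 infected
Step 1: +4 new -> 6 infected
Step 2: +8 new -> 14 infected
Step 3: +6 new -> 20 infected

Answer: 20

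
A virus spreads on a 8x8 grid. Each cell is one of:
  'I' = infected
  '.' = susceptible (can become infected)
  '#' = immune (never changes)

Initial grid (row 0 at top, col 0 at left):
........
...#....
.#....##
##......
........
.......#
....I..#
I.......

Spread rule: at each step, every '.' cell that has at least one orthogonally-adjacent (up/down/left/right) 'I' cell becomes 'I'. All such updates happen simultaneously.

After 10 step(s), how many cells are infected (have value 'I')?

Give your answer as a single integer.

Step 0 (initial): 2 infected
Step 1: +6 new -> 8 infected
Step 2: +10 new -> 18 infected
Step 3: +8 new -> 26 infected
Step 4: +7 new -> 33 infected
Step 5: +6 new -> 39 infected
Step 6: +4 new -> 43 infected
Step 7: +4 new -> 47 infected
Step 8: +4 new -> 51 infected
Step 9: +3 new -> 54 infected
Step 10: +2 new -> 56 infected

Answer: 56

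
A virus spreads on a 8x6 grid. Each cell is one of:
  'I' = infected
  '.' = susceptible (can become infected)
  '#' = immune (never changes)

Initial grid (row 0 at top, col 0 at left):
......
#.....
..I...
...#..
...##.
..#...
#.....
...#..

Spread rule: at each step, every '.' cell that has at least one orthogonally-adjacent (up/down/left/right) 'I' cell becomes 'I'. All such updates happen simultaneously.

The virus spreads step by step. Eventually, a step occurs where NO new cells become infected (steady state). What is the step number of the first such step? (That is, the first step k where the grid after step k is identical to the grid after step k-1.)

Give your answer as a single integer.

Answer: 10

Derivation:
Step 0 (initial): 1 infected
Step 1: +4 new -> 5 infected
Step 2: +7 new -> 12 infected
Step 3: +7 new -> 19 infected
Step 4: +6 new -> 25 infected
Step 5: +4 new -> 29 infected
Step 6: +3 new -> 32 infected
Step 7: +5 new -> 37 infected
Step 8: +3 new -> 40 infected
Step 9: +1 new -> 41 infected
Step 10: +0 new -> 41 infected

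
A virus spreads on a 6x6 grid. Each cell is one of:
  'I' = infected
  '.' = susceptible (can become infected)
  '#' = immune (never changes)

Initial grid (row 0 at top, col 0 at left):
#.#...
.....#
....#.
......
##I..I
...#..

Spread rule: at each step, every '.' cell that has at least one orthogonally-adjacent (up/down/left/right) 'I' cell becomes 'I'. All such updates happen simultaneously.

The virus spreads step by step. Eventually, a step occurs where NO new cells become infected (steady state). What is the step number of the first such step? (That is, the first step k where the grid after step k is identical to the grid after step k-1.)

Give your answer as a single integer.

Step 0 (initial): 2 infected
Step 1: +6 new -> 8 infected
Step 2: +7 new -> 15 infected
Step 3: +5 new -> 20 infected
Step 4: +3 new -> 23 infected
Step 5: +4 new -> 27 infected
Step 6: +1 new -> 28 infected
Step 7: +1 new -> 29 infected
Step 8: +0 new -> 29 infected

Answer: 8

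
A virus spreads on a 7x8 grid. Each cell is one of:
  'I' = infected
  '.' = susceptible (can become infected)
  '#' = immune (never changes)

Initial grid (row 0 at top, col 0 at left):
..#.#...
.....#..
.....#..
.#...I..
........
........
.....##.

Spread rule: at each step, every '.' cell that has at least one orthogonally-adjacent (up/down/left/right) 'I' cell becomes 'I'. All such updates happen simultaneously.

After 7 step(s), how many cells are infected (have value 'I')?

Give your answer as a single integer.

Answer: 47

Derivation:
Step 0 (initial): 1 infected
Step 1: +3 new -> 4 infected
Step 2: +7 new -> 11 infected
Step 3: +9 new -> 20 infected
Step 4: +8 new -> 28 infected
Step 5: +9 new -> 37 infected
Step 6: +5 new -> 42 infected
Step 7: +5 new -> 47 infected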